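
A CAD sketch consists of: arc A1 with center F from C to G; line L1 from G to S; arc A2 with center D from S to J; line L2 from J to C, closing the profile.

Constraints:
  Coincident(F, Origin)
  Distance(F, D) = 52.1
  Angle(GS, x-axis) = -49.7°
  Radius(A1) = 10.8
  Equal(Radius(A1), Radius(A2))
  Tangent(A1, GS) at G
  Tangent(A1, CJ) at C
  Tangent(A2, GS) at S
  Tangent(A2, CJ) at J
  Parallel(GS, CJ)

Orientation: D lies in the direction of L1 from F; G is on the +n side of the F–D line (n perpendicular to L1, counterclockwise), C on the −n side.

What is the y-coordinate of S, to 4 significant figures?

-32.75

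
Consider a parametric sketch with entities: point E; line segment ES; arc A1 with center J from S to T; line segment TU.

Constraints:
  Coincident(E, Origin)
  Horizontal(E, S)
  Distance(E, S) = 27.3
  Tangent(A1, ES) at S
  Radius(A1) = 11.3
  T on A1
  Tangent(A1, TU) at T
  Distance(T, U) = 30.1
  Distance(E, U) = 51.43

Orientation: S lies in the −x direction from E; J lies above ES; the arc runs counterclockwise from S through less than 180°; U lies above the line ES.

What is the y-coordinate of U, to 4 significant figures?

43.45

E is at the origin; ES is horizontal with |ES| = 27.3 and S on the −x side, so S = (-27.30, 0.000). A1 meets ES tangentially, so JS is at right angles to ES, so J = S + (0, 11.3) = (-27.30, 11.30). Since JT ⟂ TU (tangency), |JU| = √(11.3² + 30.1²) = 32.15 regardless of where T sits on A1. So U lies on both circle(E, 51.43) and circle(J, 32.15); the above-ES intersection is U = (-27.52, 43.45). T is the foot of the tangent from U: T = (-16.75, 15.34).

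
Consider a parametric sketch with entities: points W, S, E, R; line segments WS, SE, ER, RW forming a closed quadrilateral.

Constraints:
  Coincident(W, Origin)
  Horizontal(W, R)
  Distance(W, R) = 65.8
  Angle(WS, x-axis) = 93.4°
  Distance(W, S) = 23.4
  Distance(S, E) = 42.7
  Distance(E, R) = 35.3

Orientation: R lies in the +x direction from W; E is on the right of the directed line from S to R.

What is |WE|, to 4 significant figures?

31.17

W is at the origin; W and R share the same y with |WR| = 65.8 and R in +x, so R = (65.8, 0). WS runs at 93.4° with |WS| = 23.4, so S = (-1.388, 23.36). E is determined by |SE| = 42.7 and |ER| = 35.3 together: it lies at the intersection of circle(S, 42.7) and circle(R, 35.3). With |SR| = 71.13, the foot of the radical line on SR is 39.62 from S and the perpendicular offset is √(42.7² − 39.62²) = 15.91. Taking the right-of-SR solution: E = (30.81, -4.685).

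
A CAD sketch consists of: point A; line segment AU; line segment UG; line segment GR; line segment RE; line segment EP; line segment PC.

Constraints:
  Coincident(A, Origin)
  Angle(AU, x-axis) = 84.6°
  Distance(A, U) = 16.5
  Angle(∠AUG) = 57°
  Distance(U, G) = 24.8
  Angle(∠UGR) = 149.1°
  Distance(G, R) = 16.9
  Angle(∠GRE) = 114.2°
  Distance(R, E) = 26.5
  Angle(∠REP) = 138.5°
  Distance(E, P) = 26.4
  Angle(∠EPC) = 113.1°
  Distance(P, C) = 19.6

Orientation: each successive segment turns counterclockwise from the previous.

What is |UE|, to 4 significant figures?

50.36

∠UGR = 149.1° gives GR at -121.5° from the x-axis; with |GR| = 16.9, R = (-29.26, -9.473). ∠GRE = 114.2° gives RE at -55.70° from the x-axis; with |RE| = 26.5, E = (-14.32, -31.36). Then |UE| = |E − U| = 50.36.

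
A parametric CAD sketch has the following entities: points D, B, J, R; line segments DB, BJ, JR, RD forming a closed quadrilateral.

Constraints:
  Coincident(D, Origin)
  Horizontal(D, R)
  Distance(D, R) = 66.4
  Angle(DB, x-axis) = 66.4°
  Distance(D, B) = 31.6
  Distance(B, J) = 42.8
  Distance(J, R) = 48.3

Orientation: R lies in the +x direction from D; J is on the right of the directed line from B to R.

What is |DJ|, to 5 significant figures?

23.926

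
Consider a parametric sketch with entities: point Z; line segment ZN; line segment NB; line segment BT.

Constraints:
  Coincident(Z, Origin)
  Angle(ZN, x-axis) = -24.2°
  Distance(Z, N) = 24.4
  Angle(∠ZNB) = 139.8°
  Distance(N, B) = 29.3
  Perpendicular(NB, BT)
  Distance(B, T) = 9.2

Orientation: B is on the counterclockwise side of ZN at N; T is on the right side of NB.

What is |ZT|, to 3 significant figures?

54.0

Z is at the origin; ZN runs at -24.2° with length 24.4, so N = 24.4·(cos -24.2°, sin -24.2°) = (22.3, -10.0). ∠ZNB = 139.8°, so NB runs at -24.2° + (180° − 139.8°) = 16.0° from the x-axis; with |NB| = 29.3, B = N + 29.3·(cos 16.0°, sin 16.0°) = (50.4, -1.93). The perpendicularity gives BT at right angles to NB; with |BT| = 9.2 on the right of NB, T = B + 9.2·(0.276, -0.961) = (53.0, -10.8). Then |ZT| = |T − Z| = 54.0.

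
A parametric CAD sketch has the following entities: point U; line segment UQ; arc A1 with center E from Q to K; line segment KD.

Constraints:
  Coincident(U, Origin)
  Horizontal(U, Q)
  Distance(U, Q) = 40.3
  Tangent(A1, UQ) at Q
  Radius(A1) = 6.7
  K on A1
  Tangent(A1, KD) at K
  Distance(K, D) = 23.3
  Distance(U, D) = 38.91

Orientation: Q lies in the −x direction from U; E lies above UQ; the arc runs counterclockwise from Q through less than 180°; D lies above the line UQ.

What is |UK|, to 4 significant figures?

34.20

Checks: |UQ| = 40.30 ✓; |EK| = 6.700 ✓; ∠(EK, KD) = 90.00° ✓; |KD| = 23.30 ✓; |UD| = 38.91 ✓.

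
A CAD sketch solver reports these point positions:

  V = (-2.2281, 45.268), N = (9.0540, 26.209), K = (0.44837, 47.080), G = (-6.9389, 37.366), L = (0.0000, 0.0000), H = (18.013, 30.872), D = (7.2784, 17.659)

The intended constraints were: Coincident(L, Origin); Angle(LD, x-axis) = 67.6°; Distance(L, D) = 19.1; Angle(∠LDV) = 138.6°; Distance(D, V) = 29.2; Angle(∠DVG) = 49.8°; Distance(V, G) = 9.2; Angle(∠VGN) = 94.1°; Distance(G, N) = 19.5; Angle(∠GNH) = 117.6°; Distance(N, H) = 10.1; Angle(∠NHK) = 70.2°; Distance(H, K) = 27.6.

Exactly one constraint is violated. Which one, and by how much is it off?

Distance(H, K) = 27.6 — off by 3.70.

L = (0.00, 0.00) ✓; LD at 67.60° ✓; |LD| = 19.10 ✓; ∠LDV = 138.6° ✓; |DV| = 29.20 ✓; ∠DVG = 49.80° ✓; |VG| = 9.200 ✓; ∠VGN = 94.10° ✓; |GN| = 19.50 ✓; ∠GNH = 117.6° ✓; |NH| = 10.10 ✓; ∠NHK = 70.20° ✓; |HK| = 23.90 ✗.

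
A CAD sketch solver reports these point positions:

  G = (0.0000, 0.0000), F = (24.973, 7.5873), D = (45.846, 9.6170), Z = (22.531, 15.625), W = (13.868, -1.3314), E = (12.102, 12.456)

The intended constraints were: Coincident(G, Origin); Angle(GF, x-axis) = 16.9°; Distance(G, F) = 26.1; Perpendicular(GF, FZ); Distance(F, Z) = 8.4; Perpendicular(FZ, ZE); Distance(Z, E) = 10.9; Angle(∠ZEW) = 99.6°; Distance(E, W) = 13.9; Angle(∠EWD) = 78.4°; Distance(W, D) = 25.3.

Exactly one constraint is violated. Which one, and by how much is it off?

Distance(W, D) = 25.3 — off by 8.50.

G = (0.00, 0.00) ✓; GF at 16.90° ✓; |GF| = 26.10 ✓; ∠(GF, FZ) = 90.00° ✓; |FZ| = 8.400 ✓; ∠(FZ, ZE) = 90.00° ✓; |ZE| = 10.90 ✓; ∠ZEW = 99.60° ✓; |EW| = 13.90 ✓; ∠EWD = 78.40° ✓; |WD| = 33.80 ✗.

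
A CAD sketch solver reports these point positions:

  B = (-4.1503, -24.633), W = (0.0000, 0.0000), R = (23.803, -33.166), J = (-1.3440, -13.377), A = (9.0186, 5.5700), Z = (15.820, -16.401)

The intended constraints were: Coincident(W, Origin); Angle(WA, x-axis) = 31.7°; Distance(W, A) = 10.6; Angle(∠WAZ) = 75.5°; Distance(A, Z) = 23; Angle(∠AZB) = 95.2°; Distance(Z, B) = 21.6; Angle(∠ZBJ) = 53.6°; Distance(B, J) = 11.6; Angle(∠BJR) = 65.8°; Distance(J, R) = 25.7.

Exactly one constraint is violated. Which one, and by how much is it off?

Distance(J, R) = 25.7 — off by 6.30.

W = (0.00, 0.00) ✓; WA at 31.70° ✓; |WA| = 10.60 ✓; ∠WAZ = 75.50° ✓; |AZ| = 23.00 ✓; ∠AZB = 95.20° ✓; |ZB| = 21.60 ✓; ∠ZBJ = 53.60° ✓; |BJ| = 11.60 ✓; ∠BJR = 65.80° ✓; |JR| = 32.00 ✗.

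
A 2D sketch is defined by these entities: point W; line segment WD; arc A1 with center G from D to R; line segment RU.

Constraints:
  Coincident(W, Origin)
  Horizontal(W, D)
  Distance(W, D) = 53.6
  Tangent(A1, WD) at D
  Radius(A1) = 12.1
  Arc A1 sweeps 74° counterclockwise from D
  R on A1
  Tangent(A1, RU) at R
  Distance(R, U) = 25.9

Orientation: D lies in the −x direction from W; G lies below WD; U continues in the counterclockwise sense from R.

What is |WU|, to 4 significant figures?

79.82

W is at the origin; WD is horizontal with |WD| = 53.6 and D on the −x side, so D = (-53.60, 0.000). Since A1 is tangent to WD there, GD ⟂ WD, so G = D + (0, -12.1) = (-53.60, -12.10). On A1, D sits at bearing 90° from G; a 74° counterclockwise sweep puts R at bearing 164°, so R = G + 12.1·(cos 164°, sin 164°) = (-65.23, -8.765). The tangent condition forces GR to be normal to RU, so RU runs along (−sin 164°, cos 164°); with |RU| = 25.9, U = (-72.37, -33.66). Then |WU| = |U − W| = 79.82.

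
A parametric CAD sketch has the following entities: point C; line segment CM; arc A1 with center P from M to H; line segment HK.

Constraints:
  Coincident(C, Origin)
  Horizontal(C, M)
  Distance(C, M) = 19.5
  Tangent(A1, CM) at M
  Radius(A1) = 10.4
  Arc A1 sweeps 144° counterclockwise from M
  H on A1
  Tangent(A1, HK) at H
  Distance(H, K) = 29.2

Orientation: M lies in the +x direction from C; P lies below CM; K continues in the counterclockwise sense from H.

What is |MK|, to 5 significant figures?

40.012

On A1, M sits at bearing 90° from P; a 144° counterclockwise sweep puts H at bearing 234°, so H = P + 10.4·(cos 234°, sin 234°) = (13.387, -18.814). Since A1 is tangent to HK there, PH ⟂ HK, so HK runs along (−sin 234°, cos 234°); with |HK| = 29.2, K = (37.010, -35.977). Then |MK| = |K − M| = 40.012.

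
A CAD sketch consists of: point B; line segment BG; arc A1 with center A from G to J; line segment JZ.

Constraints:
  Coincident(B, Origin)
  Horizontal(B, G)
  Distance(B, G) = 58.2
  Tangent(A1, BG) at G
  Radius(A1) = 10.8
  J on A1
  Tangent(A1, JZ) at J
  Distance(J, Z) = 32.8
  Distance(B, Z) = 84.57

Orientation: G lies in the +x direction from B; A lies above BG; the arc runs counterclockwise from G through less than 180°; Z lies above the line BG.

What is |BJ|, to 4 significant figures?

69.51

Checks: |AJ| = 10.80 ✓; ∠(AJ, JZ) = 90.00° ✓; |JZ| = 32.80 ✓; |BZ| = 84.57 ✓.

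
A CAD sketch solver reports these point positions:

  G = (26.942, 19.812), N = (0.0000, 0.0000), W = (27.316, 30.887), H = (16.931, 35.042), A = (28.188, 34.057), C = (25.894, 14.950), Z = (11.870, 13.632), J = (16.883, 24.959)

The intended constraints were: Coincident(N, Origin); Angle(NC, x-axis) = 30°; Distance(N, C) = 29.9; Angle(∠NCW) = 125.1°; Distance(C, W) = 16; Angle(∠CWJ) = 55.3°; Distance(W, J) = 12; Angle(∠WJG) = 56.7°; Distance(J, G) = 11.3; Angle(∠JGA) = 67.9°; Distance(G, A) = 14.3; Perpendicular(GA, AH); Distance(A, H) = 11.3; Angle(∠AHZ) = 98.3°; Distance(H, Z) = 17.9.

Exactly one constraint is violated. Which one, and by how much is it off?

Distance(H, Z) = 17.9 — off by 4.10.

N = (0.00, 0.00) ✓; NC at 30.00° ✓; |NC| = 29.90 ✓; ∠NCW = 125.1° ✓; |CW| = 16.00 ✓; ∠CWJ = 55.30° ✓; |WJ| = 12.00 ✓; ∠WJG = 56.70° ✓; |JG| = 11.30 ✓; ∠JGA = 67.90° ✓; |GA| = 14.30 ✓; ∠(GA, AH) = 90.00° ✓; |AH| = 11.30 ✓; ∠AHZ = 98.30° ✓; |HZ| = 22.00 ✗.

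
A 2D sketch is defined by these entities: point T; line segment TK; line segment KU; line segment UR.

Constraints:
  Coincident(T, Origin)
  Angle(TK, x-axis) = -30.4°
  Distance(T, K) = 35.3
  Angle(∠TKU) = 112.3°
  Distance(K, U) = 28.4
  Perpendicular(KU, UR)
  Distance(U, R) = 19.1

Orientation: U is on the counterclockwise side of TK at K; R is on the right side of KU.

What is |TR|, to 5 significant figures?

66.527

∠TKU = 112.3°, so KU runs at -30.4° + (180° − 112.3°) = 37.300° from the x-axis; with |KU| = 28.4, U = K + 28.4·(cos 37.300°, sin 37.300°) = (53.038, -0.65292). The perpendicularity gives UR at right angles to KU; with |UR| = 19.1 on the right of KU, R = U + 19.1·(0.60599, -0.79547) = (64.613, -15.846). Then |TR| = |R − T| = 66.527.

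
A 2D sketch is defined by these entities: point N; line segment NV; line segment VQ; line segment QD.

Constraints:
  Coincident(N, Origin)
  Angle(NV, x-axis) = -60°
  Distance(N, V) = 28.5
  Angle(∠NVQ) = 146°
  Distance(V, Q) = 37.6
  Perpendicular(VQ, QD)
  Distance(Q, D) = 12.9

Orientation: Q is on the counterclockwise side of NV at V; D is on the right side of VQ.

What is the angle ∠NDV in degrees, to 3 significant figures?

6.28°

N is at the origin; NV runs at -60.0° with length 28.5, so V = 28.5·(cos -60.0°, sin -60.0°) = (14.3, -24.7). ∠NVQ = 146.0°, so VQ runs at -60.0° + (180° − 146.0°) = -26.0° from the x-axis; with |VQ| = 37.6, Q = V + 37.6·(cos -26.0°, sin -26.0°) = (48.0, -41.2). VQ ⟂ QD; with |QD| = 12.9 on the right of VQ, D = Q + 12.9·(-0.438, -0.899) = (42.4, -52.8). Then cos ∠NDV = DN·DV / (|DN||DV|), giving 6.28°.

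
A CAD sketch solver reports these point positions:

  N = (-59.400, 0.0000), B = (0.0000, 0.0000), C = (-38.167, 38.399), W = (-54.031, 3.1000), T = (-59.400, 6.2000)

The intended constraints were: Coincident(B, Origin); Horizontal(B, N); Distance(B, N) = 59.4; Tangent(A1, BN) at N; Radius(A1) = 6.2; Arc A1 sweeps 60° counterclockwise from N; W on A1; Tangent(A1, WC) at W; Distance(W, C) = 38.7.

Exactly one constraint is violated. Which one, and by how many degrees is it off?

Tangent(A1, WC) at W — off by 5.80°.

B = (0.00, 0.00) ✓; B.y = 0.00, N.y = 0.00 ✓; |BN| = 59.40 ✓; ∠(TN, NB) = 90.00° ✓; |TN| = 6.200 ✓; bearing(T→W) − bearing(T→N) = 60.00° ✓; |TW| = 6.200 ✓; ∠(TW, WC) = 84.20° ✗; |WC| = 38.70 ✓.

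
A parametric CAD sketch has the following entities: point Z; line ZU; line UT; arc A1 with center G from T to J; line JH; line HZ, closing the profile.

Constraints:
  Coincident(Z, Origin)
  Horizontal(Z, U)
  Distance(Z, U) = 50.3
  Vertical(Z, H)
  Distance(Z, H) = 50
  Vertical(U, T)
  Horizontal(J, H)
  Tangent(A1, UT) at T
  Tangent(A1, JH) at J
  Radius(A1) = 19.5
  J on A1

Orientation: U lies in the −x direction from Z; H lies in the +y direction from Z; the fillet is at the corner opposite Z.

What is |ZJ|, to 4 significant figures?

58.73

Z is at the origin; ZU is horizontal with |ZU| = 50.3 and U on the −x side, so U = (-50.30, 0.000). Z and H share the same x with |ZH| = 50.0 and H on the +y side, so H = (0.000, 50.00). The virtual corner opposite Z is at (-50.30, 50.00). The tangent condition forces GT to be normal to UT and the tangent condition forces GJ to be normal to JH, with radius 19.5, so the center G sits 19.5 in from both sides at G = (-30.80, 30.50). That places the tangent points at T = (-50.30, 30.50) on UT and J = (-30.80, 50.00) on JH. Then |ZJ| = |J − Z| = 58.73.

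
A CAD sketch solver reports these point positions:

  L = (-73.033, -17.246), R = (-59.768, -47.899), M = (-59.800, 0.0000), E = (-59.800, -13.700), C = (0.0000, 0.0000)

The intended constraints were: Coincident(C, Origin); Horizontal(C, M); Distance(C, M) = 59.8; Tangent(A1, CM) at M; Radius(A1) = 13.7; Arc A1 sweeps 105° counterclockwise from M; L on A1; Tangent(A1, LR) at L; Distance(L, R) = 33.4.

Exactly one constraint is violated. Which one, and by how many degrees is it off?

Tangent(A1, LR) at L — off by 8.40°.

C = (0.00, 0.00) ✓; C.y = 0.00, M.y = 0.00 ✓; |CM| = 59.80 ✓; ∠(EM, MC) = 90.00° ✓; |EM| = 13.70 ✓; bearing(E→L) − bearing(E→M) = 105.0° ✓; |EL| = 13.70 ✓; ∠(EL, LR) = 81.60° ✗; |LR| = 33.40 ✓.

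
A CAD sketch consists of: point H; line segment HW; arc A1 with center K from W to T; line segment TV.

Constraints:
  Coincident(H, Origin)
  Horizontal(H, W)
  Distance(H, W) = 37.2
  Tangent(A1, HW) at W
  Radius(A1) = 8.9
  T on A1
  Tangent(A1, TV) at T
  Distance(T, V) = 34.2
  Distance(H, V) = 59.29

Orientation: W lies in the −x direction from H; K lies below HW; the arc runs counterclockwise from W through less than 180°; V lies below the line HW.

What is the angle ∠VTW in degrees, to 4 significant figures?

129.6°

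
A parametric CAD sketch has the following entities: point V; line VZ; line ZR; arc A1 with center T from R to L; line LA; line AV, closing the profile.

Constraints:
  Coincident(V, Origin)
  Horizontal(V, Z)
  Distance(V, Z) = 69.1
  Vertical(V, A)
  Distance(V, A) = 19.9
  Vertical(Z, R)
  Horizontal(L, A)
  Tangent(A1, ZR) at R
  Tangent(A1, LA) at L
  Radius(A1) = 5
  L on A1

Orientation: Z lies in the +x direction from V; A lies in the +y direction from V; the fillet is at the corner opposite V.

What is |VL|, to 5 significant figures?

67.118

The virtual corner opposite V is at (69.100, 19.900). The tangent condition forces TR to be normal to ZR and A1 meets LA tangentially, so TL is at right angles to LA, with radius 5.0, so the center T sits 5.0 in from both sides at T = (64.100, 14.900). That places the tangent points at R = (69.100, 14.900) on ZR and L = (64.100, 19.900) on LA. Then |VL| = |L − V| = 67.118.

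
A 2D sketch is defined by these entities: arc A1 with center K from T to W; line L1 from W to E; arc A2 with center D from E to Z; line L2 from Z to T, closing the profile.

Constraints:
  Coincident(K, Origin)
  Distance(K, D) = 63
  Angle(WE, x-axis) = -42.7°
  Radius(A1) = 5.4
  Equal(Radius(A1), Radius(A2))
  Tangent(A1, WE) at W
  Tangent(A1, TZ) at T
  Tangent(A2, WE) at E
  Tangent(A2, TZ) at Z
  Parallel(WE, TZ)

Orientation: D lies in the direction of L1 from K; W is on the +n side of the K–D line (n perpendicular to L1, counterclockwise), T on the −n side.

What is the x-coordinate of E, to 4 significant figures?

49.96

The slot axis is L1's direction at -42.7°, so u = (cos -42.7°, sin -42.7°) = (0.7349, -0.6782) and n = (−sin -42.7°, cos -42.7°) = (0.6782, 0.7349). K is at the origin and D lies 63.0 along u from K, so D = 63.0·u = (46.30, -42.72). Tangency of A1 to both parallel lines with radius 5.4 puts W and T at K ± 5.4·n: W = (3.662, 3.969), T = (-3.662, -3.969). Equal radii place E and Z the same way about D: E = D + 5.4·n = (49.96, -38.76), Z = D − 5.4·n = (42.64, -46.69). So E.x = 49.96.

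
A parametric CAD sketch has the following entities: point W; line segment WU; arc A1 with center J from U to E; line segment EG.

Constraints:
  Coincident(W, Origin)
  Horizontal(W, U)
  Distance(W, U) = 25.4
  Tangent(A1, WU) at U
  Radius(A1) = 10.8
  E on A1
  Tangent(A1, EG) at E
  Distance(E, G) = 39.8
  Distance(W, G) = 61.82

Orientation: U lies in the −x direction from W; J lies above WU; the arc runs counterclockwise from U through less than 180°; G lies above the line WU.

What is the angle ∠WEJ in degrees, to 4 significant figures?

106.1°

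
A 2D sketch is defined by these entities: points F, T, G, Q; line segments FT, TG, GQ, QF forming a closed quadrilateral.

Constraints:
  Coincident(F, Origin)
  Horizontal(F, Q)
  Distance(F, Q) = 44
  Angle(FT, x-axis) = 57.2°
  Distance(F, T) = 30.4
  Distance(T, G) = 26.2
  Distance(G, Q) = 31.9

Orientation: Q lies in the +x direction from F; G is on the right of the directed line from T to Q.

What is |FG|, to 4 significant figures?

12.10

F is at the origin; F and Q share the same y with |FQ| = 44.0 and Q in +x, so Q = (44.0, 0). FT runs at 57.2° with |FT| = 30.4, so T = (16.47, 25.55). G is determined by |TG| = 26.2 and |GQ| = 31.9 together: it lies at the intersection of circle(T, 26.2) and circle(Q, 31.9). With |TQ| = 37.56, the foot of the radical line on TQ is 14.37 from T and the perpendicular offset is √(26.2² − 14.37²) = 21.91. Taking the right-of-TQ solution: G = (12.10, -0.2803).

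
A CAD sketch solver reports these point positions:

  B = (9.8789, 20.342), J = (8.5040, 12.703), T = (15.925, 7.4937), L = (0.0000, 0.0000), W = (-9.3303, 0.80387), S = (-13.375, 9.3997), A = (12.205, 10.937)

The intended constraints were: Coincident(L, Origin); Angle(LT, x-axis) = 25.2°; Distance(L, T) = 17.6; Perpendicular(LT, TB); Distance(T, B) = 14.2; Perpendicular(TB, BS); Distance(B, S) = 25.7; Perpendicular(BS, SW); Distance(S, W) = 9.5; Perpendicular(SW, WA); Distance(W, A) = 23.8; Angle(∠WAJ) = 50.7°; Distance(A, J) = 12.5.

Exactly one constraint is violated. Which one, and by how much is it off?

Distance(A, J) = 12.5 — off by 8.40.

L = (0.00, 0.00) ✓; LT at 25.20° ✓; |LT| = 17.60 ✓; ∠(LT, TB) = 90.00° ✓; |TB| = 14.20 ✓; ∠(TB, BS) = 90.00° ✓; |BS| = 25.70 ✓; ∠(BS, SW) = 90.00° ✓; |SW| = 9.500 ✓; ∠(SW, WA) = 90.00° ✓; |WA| = 23.80 ✓; ∠WAJ = 50.71° ✓; |AJ| = 4.101 ✗.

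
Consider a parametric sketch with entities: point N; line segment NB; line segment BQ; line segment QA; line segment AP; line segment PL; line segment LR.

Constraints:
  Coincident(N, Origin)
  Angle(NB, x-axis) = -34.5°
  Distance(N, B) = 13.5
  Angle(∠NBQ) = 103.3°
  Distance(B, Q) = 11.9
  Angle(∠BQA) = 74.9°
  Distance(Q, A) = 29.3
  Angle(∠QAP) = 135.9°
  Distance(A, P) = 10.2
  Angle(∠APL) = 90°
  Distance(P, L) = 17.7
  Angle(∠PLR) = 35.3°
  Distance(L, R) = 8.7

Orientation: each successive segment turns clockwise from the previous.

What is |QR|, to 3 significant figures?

28.0

∠APL = 90.0° gives PL at 9.60° from the x-axis; with |PL| = 17.7, L = (-1.04, 11.6). ∠PLR = 35.3° gives LR at -135° from the x-axis; with |LR| = 8.7, R = (-7.20, 5.47). Then |QR| = |R − Q| = 28.0.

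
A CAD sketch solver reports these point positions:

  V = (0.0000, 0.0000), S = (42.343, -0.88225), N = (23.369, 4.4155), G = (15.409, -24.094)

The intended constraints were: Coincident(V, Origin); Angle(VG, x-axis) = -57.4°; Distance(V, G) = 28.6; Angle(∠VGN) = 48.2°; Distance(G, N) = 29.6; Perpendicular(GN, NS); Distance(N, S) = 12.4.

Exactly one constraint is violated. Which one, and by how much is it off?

Distance(N, S) = 12.4 — off by 7.30.

V = (0.00, 0.00) ✓; VG at -57.40° ✓; |VG| = 28.60 ✓; ∠VGN = 48.20° ✓; |GN| = 29.60 ✓; ∠(GN, NS) = 90.00° ✓; |NS| = 19.70 ✗.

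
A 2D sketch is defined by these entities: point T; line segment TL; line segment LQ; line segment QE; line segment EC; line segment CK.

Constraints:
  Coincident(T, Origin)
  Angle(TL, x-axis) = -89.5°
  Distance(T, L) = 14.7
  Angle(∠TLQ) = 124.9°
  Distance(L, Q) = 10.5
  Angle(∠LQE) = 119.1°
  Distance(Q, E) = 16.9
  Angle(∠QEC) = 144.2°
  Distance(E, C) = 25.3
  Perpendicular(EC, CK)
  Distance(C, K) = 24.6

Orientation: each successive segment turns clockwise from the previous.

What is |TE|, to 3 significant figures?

27.3

∠TLQ = 124.9° gives LQ at -145° from the x-axis; with |LQ| = 10.5, Q = (-8.43, -20.8). ∠LQE = 119.1° gives QE at 154° from the x-axis; with |QE| = 16.9, E = (-23.7, -13.5). Then |TE| = |E − T| = 27.3.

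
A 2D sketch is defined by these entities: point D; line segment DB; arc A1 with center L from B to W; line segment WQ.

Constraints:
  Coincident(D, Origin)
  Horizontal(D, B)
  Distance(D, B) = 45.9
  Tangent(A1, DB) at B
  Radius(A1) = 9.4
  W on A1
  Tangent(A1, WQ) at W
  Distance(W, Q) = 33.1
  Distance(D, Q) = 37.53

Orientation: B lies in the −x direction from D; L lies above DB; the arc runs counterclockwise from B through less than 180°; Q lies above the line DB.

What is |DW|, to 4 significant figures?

38.29

Checks: |LW| = 9.400 ✓; ∠(LW, WQ) = 90.00° ✓; |WQ| = 33.10 ✓; |DQ| = 37.53 ✓.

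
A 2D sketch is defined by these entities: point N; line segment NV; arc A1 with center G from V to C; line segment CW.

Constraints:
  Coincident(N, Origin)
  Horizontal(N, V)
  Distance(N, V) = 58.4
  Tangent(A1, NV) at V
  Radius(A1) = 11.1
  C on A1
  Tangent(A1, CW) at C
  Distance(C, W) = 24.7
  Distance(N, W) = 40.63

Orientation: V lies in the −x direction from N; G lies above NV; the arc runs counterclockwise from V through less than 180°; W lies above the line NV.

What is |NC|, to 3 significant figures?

50.2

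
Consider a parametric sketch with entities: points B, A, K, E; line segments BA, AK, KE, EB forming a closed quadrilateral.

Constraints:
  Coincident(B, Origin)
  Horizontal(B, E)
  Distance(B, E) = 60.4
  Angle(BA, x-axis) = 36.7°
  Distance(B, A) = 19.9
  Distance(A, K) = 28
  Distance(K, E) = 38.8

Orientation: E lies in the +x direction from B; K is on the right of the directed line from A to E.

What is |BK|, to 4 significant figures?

28.62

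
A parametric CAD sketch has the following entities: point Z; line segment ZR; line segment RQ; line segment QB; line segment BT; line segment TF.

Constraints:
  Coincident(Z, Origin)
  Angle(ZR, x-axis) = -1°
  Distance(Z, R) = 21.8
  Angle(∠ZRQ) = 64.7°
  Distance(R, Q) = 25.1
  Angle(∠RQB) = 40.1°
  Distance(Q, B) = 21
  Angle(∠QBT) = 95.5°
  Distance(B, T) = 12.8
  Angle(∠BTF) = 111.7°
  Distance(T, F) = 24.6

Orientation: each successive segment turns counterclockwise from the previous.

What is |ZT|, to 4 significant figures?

17.83

Z is at the origin; ZR runs at -1.0° with length 21.8, so R = (21.80, -0.3805). ∠ZRQ = 64.7° gives RQ at 114.3° from the x-axis; with |RQ| = 25.1, Q = (11.47, 22.50). ∠RQB = 40.1° gives QB at -105.8° from the x-axis; with |QB| = 21.0, B = (5.750, 2.289). ∠QBT = 95.5° gives BT at -21.30° from the x-axis; with |BT| = 12.8, T = (17.68, -2.360). Then |ZT| = |T − Z| = 17.83.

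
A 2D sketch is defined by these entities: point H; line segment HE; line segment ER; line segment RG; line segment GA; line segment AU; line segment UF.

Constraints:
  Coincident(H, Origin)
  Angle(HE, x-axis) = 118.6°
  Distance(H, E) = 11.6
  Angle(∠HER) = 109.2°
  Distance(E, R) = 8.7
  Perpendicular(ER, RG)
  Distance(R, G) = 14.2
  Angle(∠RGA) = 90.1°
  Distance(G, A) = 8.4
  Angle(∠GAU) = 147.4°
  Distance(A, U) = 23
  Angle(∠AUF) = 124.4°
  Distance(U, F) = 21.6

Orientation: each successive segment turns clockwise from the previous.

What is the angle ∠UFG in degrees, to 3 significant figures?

38.1°

∠GAU = 147.4° gives AU at -165° from the x-axis; with |AU| = 23.0, U = (-17.0, -5.21). ∠AUF = 124.4° gives UF at 140° from the x-axis; with |UF| = 21.6, F = (-33.5, 8.76). Then cos ∠UFG = FU·FG / (|FU||FG|), giving 38.1°.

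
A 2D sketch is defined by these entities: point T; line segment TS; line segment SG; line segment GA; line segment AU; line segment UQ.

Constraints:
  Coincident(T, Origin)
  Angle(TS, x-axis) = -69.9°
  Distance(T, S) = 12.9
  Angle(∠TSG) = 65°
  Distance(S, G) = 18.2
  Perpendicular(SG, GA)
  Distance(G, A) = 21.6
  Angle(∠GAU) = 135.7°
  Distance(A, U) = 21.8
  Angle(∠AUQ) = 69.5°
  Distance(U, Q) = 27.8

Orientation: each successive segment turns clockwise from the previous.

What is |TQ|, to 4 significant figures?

14.32

T is at the origin; TS runs at -69.9° with length 12.9, so S = (4.433, -12.11). ∠TSG = 65.0° gives SG at 175.1° from the x-axis; with |SG| = 18.2, G = (-13.70, -10.56). SG is perpendicular to GA, so GA runs at 85.10°; with |GA| = 21.6, A = (-11.86, 10.96). ∠GAU = 135.7° gives AU at 40.80° from the x-axis; with |AU| = 21.8, U = (4.647, 25.21). ∠AUQ = 69.5° gives UQ at -69.70° from the x-axis; with |UQ| = 27.8, Q = (14.29, -0.8674). Then |TQ| = |Q − T| = 14.32.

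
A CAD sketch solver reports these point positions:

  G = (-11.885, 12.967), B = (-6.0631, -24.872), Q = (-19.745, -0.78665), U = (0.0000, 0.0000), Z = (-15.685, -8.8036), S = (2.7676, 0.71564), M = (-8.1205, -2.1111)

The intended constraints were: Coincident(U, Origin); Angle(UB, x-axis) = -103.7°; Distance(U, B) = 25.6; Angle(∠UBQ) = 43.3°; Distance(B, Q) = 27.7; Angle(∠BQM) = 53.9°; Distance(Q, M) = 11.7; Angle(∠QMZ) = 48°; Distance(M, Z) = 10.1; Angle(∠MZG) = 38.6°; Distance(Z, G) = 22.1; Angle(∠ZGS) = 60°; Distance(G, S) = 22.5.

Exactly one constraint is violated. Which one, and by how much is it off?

Distance(G, S) = 22.5 — off by 3.40.

U = (0.00, 0.00) ✓; UB at -103.7° ✓; |UB| = 25.60 ✓; ∠UBQ = 43.30° ✓; |BQ| = 27.70 ✓; ∠BQM = 53.90° ✓; |QM| = 11.70 ✓; ∠QMZ = 48.00° ✓; |MZ| = 10.10 ✓; ∠MZG = 38.60° ✓; |ZG| = 22.10 ✓; ∠ZGS = 60.00° ✓; |GS| = 19.10 ✗.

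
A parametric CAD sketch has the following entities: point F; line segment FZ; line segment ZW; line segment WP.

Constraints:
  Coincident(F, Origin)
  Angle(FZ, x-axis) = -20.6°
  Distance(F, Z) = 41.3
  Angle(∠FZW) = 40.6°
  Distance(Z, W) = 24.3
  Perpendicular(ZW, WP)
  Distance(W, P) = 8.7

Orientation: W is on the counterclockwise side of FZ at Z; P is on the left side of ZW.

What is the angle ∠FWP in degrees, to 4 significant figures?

14.71°

∠FZW = 40.6°, so ZW runs at -20.6° + (180° − 40.6°) = 118.8° from the x-axis; with |ZW| = 24.3, W = Z + 24.3·(cos 118.8°, sin 118.8°) = (26.95, 6.763). The perpendicularity gives WP at right angles to ZW; with |WP| = 8.7 on the left of ZW, P = W + 8.7·(-0.8763, -0.4818) = (19.33, 2.572). Then cos ∠FWP = WF·WP / (|WF||WP|), giving 14.71°.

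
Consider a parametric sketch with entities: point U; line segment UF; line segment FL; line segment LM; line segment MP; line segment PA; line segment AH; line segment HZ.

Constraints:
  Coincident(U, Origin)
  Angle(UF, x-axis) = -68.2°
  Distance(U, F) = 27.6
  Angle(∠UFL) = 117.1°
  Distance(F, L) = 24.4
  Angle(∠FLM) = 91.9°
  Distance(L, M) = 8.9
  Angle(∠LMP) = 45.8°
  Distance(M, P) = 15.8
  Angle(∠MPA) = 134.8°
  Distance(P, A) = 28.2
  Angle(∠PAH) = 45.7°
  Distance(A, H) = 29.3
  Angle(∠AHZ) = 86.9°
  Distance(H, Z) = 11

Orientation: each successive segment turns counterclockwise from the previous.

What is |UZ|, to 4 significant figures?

47.06

U is at the origin; UF runs at -68.2° with length 27.6, so F = (10.25, -25.63). ∠UFL = 117.1° gives FL at -5.300° from the x-axis; with |FL| = 24.4, L = (34.55, -27.88). ∠FLM = 91.9° gives LM at 82.80° from the x-axis; with |LM| = 8.9, M = (35.66, -19.05). ∠LMP = 45.8° gives MP at -143.0° from the x-axis; with |MP| = 15.8, P = (23.04, -28.56). ∠MPA = 134.8° gives PA at -97.80° from the x-axis; with |PA| = 28.2, A = (19.22, -56.50). ∠PAH = 45.7° gives AH at 36.50° from the x-axis; with |AH| = 29.3, H = (42.77, -39.07). ∠AHZ = 86.9° gives HZ at 129.6° from the x-axis; with |HZ| = 11.0, Z = (35.76, -30.59). Then |UZ| = |Z − U| = 47.06.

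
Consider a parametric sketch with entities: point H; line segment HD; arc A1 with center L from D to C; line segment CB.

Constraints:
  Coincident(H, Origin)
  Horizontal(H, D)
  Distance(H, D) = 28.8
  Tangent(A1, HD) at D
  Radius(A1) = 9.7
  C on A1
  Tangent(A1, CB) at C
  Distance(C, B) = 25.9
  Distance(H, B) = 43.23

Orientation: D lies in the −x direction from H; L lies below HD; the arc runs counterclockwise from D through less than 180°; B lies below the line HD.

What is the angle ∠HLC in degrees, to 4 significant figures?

165.6°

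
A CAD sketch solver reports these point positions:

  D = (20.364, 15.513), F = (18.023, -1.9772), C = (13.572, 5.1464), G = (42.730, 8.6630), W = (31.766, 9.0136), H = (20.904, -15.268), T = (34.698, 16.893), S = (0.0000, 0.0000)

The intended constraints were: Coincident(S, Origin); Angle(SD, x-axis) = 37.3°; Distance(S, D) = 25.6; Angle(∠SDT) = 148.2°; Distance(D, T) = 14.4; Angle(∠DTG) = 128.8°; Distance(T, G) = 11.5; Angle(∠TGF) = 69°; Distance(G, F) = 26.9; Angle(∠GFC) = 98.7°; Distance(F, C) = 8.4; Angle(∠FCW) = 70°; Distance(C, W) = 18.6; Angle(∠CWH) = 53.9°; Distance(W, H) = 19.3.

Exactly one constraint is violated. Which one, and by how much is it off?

Distance(W, H) = 19.3 — off by 7.30.

S = (0.00, 0.00) ✓; SD at 37.30° ✓; |SD| = 25.60 ✓; ∠SDT = 148.2° ✓; |DT| = 14.40 ✓; ∠DTG = 128.8° ✓; |TG| = 11.50 ✓; ∠TGF = 69.00° ✓; |GF| = 26.90 ✓; ∠GFC = 98.70° ✓; |FC| = 8.400 ✓; ∠FCW = 70.00° ✓; |CW| = 18.60 ✓; ∠CWH = 53.90° ✓; |WH| = 26.60 ✗.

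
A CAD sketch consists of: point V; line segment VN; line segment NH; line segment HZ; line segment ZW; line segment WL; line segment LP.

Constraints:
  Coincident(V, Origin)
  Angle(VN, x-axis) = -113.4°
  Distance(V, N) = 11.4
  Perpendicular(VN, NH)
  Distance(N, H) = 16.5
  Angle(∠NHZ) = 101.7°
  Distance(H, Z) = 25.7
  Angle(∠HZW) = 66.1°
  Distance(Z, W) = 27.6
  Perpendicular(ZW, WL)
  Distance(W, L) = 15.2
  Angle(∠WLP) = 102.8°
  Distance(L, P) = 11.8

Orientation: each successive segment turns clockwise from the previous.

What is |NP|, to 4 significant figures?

10.67

V is at the origin; VN runs at -113.4° with length 11.4, so N = (-4.527, -10.46). VN is perpendicular to NH, so NH runs at 156.6°; with |NH| = 16.5, H = (-19.67, -3.909). ∠NHZ = 101.7° gives HZ at 78.30° from the x-axis; with |HZ| = 25.7, Z = (-14.46, 21.26). ∠HZW = 66.1° gives ZW at -35.60° from the x-axis; with |ZW| = 27.6, W = (7.983, 5.190). The perpendicularity gives WL at right angles to ZW, so WL runs at -125.6°; with |WL| = 15.2, L = (-0.8655, -7.169). ∠WLP = 102.8° gives LP at 157.2° from the x-axis; with |LP| = 11.8, P = (-11.74, -2.596). Then |NP| = |P − N| = 10.67.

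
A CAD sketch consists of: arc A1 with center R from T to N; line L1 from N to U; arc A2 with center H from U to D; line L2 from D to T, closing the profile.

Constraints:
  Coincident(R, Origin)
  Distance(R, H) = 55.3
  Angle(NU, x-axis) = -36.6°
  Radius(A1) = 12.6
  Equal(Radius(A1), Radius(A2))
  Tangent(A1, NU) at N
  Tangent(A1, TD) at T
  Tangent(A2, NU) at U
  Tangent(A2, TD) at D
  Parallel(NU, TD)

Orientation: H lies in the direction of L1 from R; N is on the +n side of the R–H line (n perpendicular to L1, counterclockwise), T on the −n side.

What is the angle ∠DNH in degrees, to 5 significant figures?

11.663°

Tangency of A1 to both parallel lines with radius 12.6 puts N and T at R ± 12.6·n: N = (7.5124, 10.116), T = (-7.5124, -10.116). Equal radii place U and D the same way about H: U = H + 12.6·n = (51.908, -22.856), D = H − 12.6·n = (36.883, -43.087). Then cos ∠DNH = ND·NH / (|ND||NH|), giving 11.663°.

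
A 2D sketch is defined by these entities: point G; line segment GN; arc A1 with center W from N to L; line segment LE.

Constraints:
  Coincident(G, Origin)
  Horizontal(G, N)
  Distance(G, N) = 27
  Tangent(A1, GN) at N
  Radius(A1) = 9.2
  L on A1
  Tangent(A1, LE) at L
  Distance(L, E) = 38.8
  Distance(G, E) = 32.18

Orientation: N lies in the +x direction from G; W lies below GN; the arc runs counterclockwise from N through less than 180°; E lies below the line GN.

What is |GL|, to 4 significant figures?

20.43

G is at the origin; GN is horizontal with |GN| = 27.0 and N on the +x side, so N = (27.00, 0.000). Since A1 is tangent to GN there, WN ⟂ GN, so W = N + (0, -9.2) = (27.00, -9.200). Since WL ⟂ LE (tangency), |WE| = √(9.2² + 38.8²) = 39.88 regardless of where L sits on A1. So E lies on both circle(G, 32.18) and circle(W, 39.88); the below-GN intersection is E = (-5.976, -31.62). L is the foot of the tangent from E: L = (20.21, -2.991).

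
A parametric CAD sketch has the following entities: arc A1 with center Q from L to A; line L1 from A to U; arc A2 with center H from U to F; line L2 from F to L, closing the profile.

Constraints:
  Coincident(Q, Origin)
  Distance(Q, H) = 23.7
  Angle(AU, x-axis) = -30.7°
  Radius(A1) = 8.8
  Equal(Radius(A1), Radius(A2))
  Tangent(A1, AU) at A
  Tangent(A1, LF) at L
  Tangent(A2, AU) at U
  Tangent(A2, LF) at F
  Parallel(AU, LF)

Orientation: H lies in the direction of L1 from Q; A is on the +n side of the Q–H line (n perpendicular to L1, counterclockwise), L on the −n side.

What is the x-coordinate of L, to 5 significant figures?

-4.4928

The slot axis is L1's direction at -30.7°, so u = (cos -30.7°, sin -30.7°) = (0.85985, -0.51054) and n = (−sin -30.7°, cos -30.7°) = (0.51054, 0.85985). Q is at the origin and H lies 23.7 along u from Q, so H = 23.7·u = (20.378, -12.100). Tangency of A1 to both parallel lines with radius 8.8 puts A and L at Q ± 8.8·n: A = (4.4928, 7.5667), L = (-4.4928, -7.5667). So L.x = -4.4928.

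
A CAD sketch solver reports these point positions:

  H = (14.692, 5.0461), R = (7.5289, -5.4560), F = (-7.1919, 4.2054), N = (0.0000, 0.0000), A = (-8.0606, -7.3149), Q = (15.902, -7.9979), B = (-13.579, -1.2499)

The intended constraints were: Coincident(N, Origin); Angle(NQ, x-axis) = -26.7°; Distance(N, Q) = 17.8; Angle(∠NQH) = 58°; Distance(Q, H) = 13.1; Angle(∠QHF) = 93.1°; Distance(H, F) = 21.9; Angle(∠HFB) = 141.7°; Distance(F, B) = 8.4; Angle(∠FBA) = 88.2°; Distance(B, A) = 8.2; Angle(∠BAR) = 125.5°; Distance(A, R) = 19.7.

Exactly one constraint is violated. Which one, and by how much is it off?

Distance(A, R) = 19.7 — off by 4.00.

N = (0.00, 0.00) ✓; NQ at -26.70° ✓; |NQ| = 17.80 ✓; ∠NQH = 58.00° ✓; |QH| = 13.10 ✓; ∠QHF = 93.10° ✓; |HF| = 21.90 ✓; ∠HFB = 141.7° ✓; |FB| = 8.400 ✓; ∠FBA = 88.20° ✓; |BA| = 8.200 ✓; ∠BAR = 125.5° ✓; |AR| = 15.70 ✗.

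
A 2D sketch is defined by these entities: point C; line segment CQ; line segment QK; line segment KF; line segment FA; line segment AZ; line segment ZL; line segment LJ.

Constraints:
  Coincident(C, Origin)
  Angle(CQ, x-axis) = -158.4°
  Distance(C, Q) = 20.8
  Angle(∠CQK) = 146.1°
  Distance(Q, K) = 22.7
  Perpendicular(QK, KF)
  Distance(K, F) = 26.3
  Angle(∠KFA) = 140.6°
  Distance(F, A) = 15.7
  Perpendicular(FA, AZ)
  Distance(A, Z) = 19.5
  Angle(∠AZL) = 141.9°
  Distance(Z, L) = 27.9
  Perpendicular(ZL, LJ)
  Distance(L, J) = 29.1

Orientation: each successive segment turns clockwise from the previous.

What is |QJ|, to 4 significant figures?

21.39

C is at the origin; CQ runs at -158.4° with length 20.8, so Q = (-19.34, -7.657). ∠CQK = 146.1° gives QK at 167.7° from the x-axis; with |QK| = 22.7, K = (-41.52, -2.821). The perpendicularity gives KF at right angles to QK, so KF runs at 77.70°; with |KF| = 26.3, F = (-35.92, 22.88). ∠KFA = 140.6° gives FA at 38.30° from the x-axis; with |FA| = 15.7, A = (-23.59, 32.61). The perpendicularity gives AZ at right angles to FA, so AZ runs at -51.70°; with |AZ| = 19.5, Z = (-11.51, 17.30). ∠AZL = 141.9° gives ZL at -89.80° from the x-axis; with |ZL| = 27.9, L = (-11.41, -10.60). The perpendicularity gives LJ at right angles to ZL, so LJ runs at -179.8°; with |LJ| = 29.1, J = (-40.51, -10.70). Then |QJ| = |J − Q| = 21.39.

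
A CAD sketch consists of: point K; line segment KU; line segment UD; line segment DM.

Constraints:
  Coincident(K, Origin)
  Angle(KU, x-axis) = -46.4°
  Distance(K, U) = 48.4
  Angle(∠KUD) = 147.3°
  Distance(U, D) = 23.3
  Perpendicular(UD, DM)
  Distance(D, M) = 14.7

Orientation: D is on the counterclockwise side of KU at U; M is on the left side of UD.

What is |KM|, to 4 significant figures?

65.04

K is at the origin; KU runs at -46.4° with length 48.4, so U = 48.4·(cos -46.4°, sin -46.4°) = (33.38, -35.05). ∠KUD = 147.3°, so UD runs at -46.4° + (180° − 147.3°) = -13.70° from the x-axis; with |UD| = 23.3, D = U + 23.3·(cos -13.70°, sin -13.70°) = (56.01, -40.57). UD is perpendicular to DM; with |DM| = 14.7 on the left of UD, M = D + 14.7·(0.2368, 0.9715) = (59.50, -26.29). Then |KM| = |M − K| = 65.04.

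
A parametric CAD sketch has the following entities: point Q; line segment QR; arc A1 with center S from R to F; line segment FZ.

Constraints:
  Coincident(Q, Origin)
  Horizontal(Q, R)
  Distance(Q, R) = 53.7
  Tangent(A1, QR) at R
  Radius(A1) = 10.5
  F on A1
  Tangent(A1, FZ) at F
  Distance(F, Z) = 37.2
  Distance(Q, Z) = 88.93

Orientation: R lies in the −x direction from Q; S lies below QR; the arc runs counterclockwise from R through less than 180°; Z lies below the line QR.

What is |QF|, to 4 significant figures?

63.30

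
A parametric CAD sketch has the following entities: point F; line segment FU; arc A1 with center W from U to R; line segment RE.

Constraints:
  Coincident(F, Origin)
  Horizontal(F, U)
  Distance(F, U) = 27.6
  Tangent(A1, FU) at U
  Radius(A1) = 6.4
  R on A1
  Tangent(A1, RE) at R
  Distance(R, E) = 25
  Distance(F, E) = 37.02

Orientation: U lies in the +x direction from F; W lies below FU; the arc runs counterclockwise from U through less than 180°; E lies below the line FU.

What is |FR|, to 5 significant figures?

22.071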